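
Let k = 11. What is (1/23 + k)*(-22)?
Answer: -5588/23 ≈ -242.96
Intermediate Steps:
(1/23 + k)*(-22) = (1/23 + 11)*(-22) = (254/23)*(-22) = -5588/23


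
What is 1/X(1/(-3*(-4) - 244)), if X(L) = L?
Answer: -232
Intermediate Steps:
1/X(1/(-3*(-4) - 244)) = 1/(1/(-3*(-4) - 244)) = 1/(1/(12 - 244)) = 1/(1/(-232)) = 1/(-1/232) = -232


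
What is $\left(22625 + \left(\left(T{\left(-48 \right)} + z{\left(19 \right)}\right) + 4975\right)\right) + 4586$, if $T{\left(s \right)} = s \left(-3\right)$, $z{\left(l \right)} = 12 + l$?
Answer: $32361$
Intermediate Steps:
$T{\left(s \right)} = - 3 s$
$\left(22625 + \left(\left(T{\left(-48 \right)} + z{\left(19 \right)}\right) + 4975\right)\right) + 4586 = \left(22625 + \left(\left(\left(-3\right) \left(-48\right) + \left(12 + 19\right)\right) + 4975\right)\right) + 4586 = \left(22625 + \left(\left(144 + 31\right) + 4975\right)\right) + 4586 = \left(22625 + \left(175 + 4975\right)\right) + 4586 = \left(22625 + 5150\right) + 4586 = 27775 + 4586 = 32361$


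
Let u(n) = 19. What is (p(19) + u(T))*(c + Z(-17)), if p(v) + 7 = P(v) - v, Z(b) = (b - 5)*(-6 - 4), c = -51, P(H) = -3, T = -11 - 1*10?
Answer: -1690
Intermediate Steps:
T = -21 (T = -11 - 10 = -21)
Z(b) = 50 - 10*b (Z(b) = (-5 + b)*(-10) = 50 - 10*b)
p(v) = -10 - v (p(v) = -7 + (-3 - v) = -10 - v)
(p(19) + u(T))*(c + Z(-17)) = ((-10 - 1*19) + 19)*(-51 + (50 - 10*(-17))) = ((-10 - 19) + 19)*(-51 + (50 + 170)) = (-29 + 19)*(-51 + 220) = -10*169 = -1690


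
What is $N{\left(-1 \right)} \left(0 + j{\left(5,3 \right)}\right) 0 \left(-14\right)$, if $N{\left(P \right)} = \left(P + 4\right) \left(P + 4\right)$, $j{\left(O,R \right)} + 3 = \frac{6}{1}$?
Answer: $0$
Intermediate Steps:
$j{\left(O,R \right)} = 3$ ($j{\left(O,R \right)} = -3 + \frac{6}{1} = -3 + 6 \cdot 1 = -3 + 6 = 3$)
$N{\left(P \right)} = \left(4 + P\right)^{2}$ ($N{\left(P \right)} = \left(4 + P\right) \left(4 + P\right) = \left(4 + P\right)^{2}$)
$N{\left(-1 \right)} \left(0 + j{\left(5,3 \right)}\right) 0 \left(-14\right) = \left(4 - 1\right)^{2} \left(0 + 3\right) 0 \left(-14\right) = 3^{2} \cdot 3 \cdot 0 \left(-14\right) = 9 \cdot 0 \left(-14\right) = 0 \left(-14\right) = 0$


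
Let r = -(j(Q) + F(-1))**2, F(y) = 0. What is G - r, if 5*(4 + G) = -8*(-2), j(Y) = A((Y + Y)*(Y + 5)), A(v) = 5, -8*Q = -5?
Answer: 121/5 ≈ 24.200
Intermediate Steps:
Q = 5/8 (Q = -1/8*(-5) = 5/8 ≈ 0.62500)
j(Y) = 5
G = -4/5 (G = -4 + (-8*(-2))/5 = -4 + (1/5)*16 = -4 + 16/5 = -4/5 ≈ -0.80000)
r = -25 (r = -(5 + 0)**2 = -1*5**2 = -1*25 = -25)
G - r = -4/5 - 1*(-25) = -4/5 + 25 = 121/5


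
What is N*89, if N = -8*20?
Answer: -14240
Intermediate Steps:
N = -160
N*89 = -160*89 = -14240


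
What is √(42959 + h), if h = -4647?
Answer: 2*√9578 ≈ 195.73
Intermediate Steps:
√(42959 + h) = √(42959 - 4647) = √38312 = 2*√9578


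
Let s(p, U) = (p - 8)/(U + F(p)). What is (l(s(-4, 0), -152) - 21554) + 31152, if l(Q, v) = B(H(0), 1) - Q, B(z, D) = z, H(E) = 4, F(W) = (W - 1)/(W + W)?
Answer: 48106/5 ≈ 9621.2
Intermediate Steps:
F(W) = (-1 + W)/(2*W) (F(W) = (-1 + W)/((2*W)) = (-1 + W)*(1/(2*W)) = (-1 + W)/(2*W))
s(p, U) = (-8 + p)/(U + (-1 + p)/(2*p)) (s(p, U) = (p - 8)/(U + (-1 + p)/(2*p)) = (-8 + p)/(U + (-1 + p)/(2*p)))
l(Q, v) = 4 - Q
(l(s(-4, 0), -152) - 21554) + 31152 = ((4 - 2*(-4)*(-8 - 4)/(-1 - 4 + 2*0*(-4))) - 21554) + 31152 = ((4 - 2*(-4)*(-12)/(-1 - 4 + 0)) - 21554) + 31152 = ((4 - 2*(-4)*(-12)/(-5)) - 21554) + 31152 = ((4 - 2*(-4)*(-1)*(-12)/5) - 21554) + 31152 = ((4 - 1*(-96/5)) - 21554) + 31152 = ((4 + 96/5) - 21554) + 31152 = (116/5 - 21554) + 31152 = -107654/5 + 31152 = 48106/5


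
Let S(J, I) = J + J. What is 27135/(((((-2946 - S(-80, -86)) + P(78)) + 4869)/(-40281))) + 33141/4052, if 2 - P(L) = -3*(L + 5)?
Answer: -738143280921/1576228 ≈ -4.6830e+5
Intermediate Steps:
S(J, I) = 2*J
P(L) = 17 + 3*L (P(L) = 2 - (-3)*(L + 5) = 2 - (-3)*(5 + L) = 2 - (-15 - 3*L) = 2 + (15 + 3*L) = 17 + 3*L)
27135/(((((-2946 - S(-80, -86)) + P(78)) + 4869)/(-40281))) + 33141/4052 = 27135/(((((-2946 - 2*(-80)) + (17 + 3*78)) + 4869)/(-40281))) + 33141/4052 = 27135/(((((-2946 - 1*(-160)) + (17 + 234)) + 4869)*(-1/40281))) + 33141*(1/4052) = 27135/(((((-2946 + 160) + 251) + 4869)*(-1/40281))) + 33141/4052 = 27135/((((-2786 + 251) + 4869)*(-1/40281))) + 33141/4052 = 27135/(((-2535 + 4869)*(-1/40281))) + 33141/4052 = 27135/((2334*(-1/40281))) + 33141/4052 = 27135/(-778/13427) + 33141/4052 = 27135*(-13427/778) + 33141/4052 = -364341645/778 + 33141/4052 = -738143280921/1576228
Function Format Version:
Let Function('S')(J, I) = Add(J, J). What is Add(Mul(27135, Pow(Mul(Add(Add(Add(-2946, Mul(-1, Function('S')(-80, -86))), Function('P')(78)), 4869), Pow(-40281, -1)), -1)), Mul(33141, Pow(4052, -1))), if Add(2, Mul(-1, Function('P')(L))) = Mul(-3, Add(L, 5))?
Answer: Rational(-738143280921, 1576228) ≈ -4.6830e+5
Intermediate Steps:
Function('S')(J, I) = Mul(2, J)
Function('P')(L) = Add(17, Mul(3, L)) (Function('P')(L) = Add(2, Mul(-1, Mul(-3, Add(L, 5)))) = Add(2, Mul(-1, Mul(-3, Add(5, L)))) = Add(2, Mul(-1, Add(-15, Mul(-3, L)))) = Add(2, Add(15, Mul(3, L))) = Add(17, Mul(3, L)))
Add(Mul(27135, Pow(Mul(Add(Add(Add(-2946, Mul(-1, Function('S')(-80, -86))), Function('P')(78)), 4869), Pow(-40281, -1)), -1)), Mul(33141, Pow(4052, -1))) = Add(Mul(27135, Pow(Mul(Add(Add(Add(-2946, Mul(-1, Mul(2, -80))), Add(17, Mul(3, 78))), 4869), Pow(-40281, -1)), -1)), Mul(33141, Pow(4052, -1))) = Add(Mul(27135, Pow(Mul(Add(Add(Add(-2946, Mul(-1, -160)), Add(17, 234)), 4869), Rational(-1, 40281)), -1)), Mul(33141, Rational(1, 4052))) = Add(Mul(27135, Pow(Mul(Add(Add(Add(-2946, 160), 251), 4869), Rational(-1, 40281)), -1)), Rational(33141, 4052)) = Add(Mul(27135, Pow(Mul(Add(Add(-2786, 251), 4869), Rational(-1, 40281)), -1)), Rational(33141, 4052)) = Add(Mul(27135, Pow(Mul(Add(-2535, 4869), Rational(-1, 40281)), -1)), Rational(33141, 4052)) = Add(Mul(27135, Pow(Mul(2334, Rational(-1, 40281)), -1)), Rational(33141, 4052)) = Add(Mul(27135, Pow(Rational(-778, 13427), -1)), Rational(33141, 4052)) = Add(Mul(27135, Rational(-13427, 778)), Rational(33141, 4052)) = Add(Rational(-364341645, 778), Rational(33141, 4052)) = Rational(-738143280921, 1576228)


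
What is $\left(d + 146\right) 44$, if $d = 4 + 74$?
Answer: $9856$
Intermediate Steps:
$d = 78$
$\left(d + 146\right) 44 = \left(78 + 146\right) 44 = 224 \cdot 44 = 9856$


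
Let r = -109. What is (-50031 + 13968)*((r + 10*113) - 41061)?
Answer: 1443962520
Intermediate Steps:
(-50031 + 13968)*((r + 10*113) - 41061) = (-50031 + 13968)*((-109 + 10*113) - 41061) = -36063*((-109 + 1130) - 41061) = -36063*(1021 - 41061) = -36063*(-40040) = 1443962520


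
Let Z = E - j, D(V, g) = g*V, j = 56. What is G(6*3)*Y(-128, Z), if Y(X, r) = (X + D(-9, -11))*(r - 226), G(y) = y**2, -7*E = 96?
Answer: 19449720/7 ≈ 2.7785e+6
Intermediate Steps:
E = -96/7 (E = -1/7*96 = -96/7 ≈ -13.714)
D(V, g) = V*g
Z = -488/7 (Z = -96/7 - 1*56 = -96/7 - 56 = -488/7 ≈ -69.714)
Y(X, r) = (-226 + r)*(99 + X) (Y(X, r) = (X - 9*(-11))*(r - 226) = (X + 99)*(-226 + r) = (99 + X)*(-226 + r) = (-226 + r)*(99 + X))
G(6*3)*Y(-128, Z) = (6*3)**2*(-22374 - 226*(-128) + 99*(-488/7) - 128*(-488/7)) = 18**2*(-22374 + 28928 - 48312/7 + 62464/7) = 324*(60030/7) = 19449720/7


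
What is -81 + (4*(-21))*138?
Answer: -11673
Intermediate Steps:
-81 + (4*(-21))*138 = -81 - 84*138 = -81 - 11592 = -11673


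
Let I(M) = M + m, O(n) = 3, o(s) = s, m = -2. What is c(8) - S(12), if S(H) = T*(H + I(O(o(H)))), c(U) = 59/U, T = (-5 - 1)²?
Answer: -3685/8 ≈ -460.63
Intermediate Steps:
T = 36 (T = (-6)² = 36)
I(M) = -2 + M (I(M) = M - 2 = -2 + M)
S(H) = 36 + 36*H (S(H) = 36*(H + (-2 + 3)) = 36*(H + 1) = 36*(1 + H) = 36 + 36*H)
c(8) - S(12) = 59/8 - (36 + 36*12) = 59*(⅛) - (36 + 432) = 59/8 - 1*468 = 59/8 - 468 = -3685/8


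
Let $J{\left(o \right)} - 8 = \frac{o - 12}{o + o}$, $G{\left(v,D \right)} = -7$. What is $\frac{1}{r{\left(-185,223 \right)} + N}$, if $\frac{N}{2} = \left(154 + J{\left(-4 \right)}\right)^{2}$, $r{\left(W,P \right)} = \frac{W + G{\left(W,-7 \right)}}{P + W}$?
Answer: $\frac{19}{1021952} \approx 1.8592 \cdot 10^{-5}$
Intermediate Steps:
$J{\left(o \right)} = 8 + \frac{-12 + o}{2 o}$ ($J{\left(o \right)} = 8 + \frac{o - 12}{o + o} = 8 + \frac{-12 + o}{2 o}$)
$r{\left(W,P \right)} = \frac{-7 + W}{P + W}$ ($r{\left(W,P \right)} = \frac{W - 7}{P + W} = \frac{-7 + W}{P + W}$)
$N = 53792$ ($N = 2 \left(154 + \left(\frac{17}{2} - \frac{6}{-4}\right)\right)^{2} = 2 \left(154 + \left(\frac{17}{2} - - \frac{3}{2}\right)\right)^{2} = 2 \left(154 + \left(\frac{17}{2} + \frac{3}{2}\right)\right)^{2} = 2 \left(154 + 10\right)^{2} = 2 \cdot 164^{2} = 2 \cdot 26896 = 53792$)
$\frac{1}{r{\left(-185,223 \right)} + N} = \frac{1}{\frac{-7 - 185}{223 - 185} + 53792} = \frac{1}{\frac{1}{38} \left(-192\right) + 53792} = \frac{1}{- \frac{96}{19} + 53792} = \frac{1}{\frac{1021952}{19}} = \frac{19}{1021952}$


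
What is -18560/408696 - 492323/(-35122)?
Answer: 25069822061/1794277614 ≈ 13.972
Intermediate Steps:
-18560/408696 - 492323/(-35122) = -18560*1/408696 - 492323*(-1/35122) = -2320/51087 + 492323/35122 = 25069822061/1794277614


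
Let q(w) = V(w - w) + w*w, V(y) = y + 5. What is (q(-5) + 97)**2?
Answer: 16129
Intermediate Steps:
V(y) = 5 + y
q(w) = 5 + w**2 (q(w) = (5 + (w - w)) + w*w = (5 + 0) + w**2 = 5 + w**2)
(q(-5) + 97)**2 = ((5 + (-5)**2) + 97)**2 = ((5 + 25) + 97)**2 = (30 + 97)**2 = 127**2 = 16129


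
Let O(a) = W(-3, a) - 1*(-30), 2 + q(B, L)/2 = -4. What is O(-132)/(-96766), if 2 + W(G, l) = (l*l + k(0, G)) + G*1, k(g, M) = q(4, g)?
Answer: -17437/96766 ≈ -0.18020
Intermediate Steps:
q(B, L) = -12 (q(B, L) = -4 + 2*(-4) = -4 - 8 = -12)
k(g, M) = -12
W(G, l) = -14 + G + l² (W(G, l) = -2 + ((l*l - 12) + G*1) = -2 + ((l² - 12) + G) = -2 + ((-12 + l²) + G) = -2 + (-12 + G + l²) = -14 + G + l²)
O(a) = 13 + a² (O(a) = (-14 - 3 + a²) - 1*(-30) = (-17 + a²) + 30 = 13 + a²)
O(-132)/(-96766) = (13 + (-132)²)/(-96766) = (13 + 17424)*(-1/96766) = 17437*(-1/96766) = -17437/96766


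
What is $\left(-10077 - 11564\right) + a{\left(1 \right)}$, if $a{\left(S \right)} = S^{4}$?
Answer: $-21640$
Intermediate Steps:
$\left(-10077 - 11564\right) + a{\left(1 \right)} = \left(-10077 - 11564\right) + 1^{4} = -21641 + 1 = -21640$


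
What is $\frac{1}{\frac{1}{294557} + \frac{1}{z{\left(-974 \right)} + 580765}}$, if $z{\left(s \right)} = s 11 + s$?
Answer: $\frac{167625613889}{863634} \approx 1.9409 \cdot 10^{5}$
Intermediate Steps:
$z{\left(s \right)} = 12 s$ ($z{\left(s \right)} = 11 s + s = 12 s$)
$\frac{1}{\frac{1}{294557} + \frac{1}{z{\left(-974 \right)} + 580765}} = \frac{1}{\frac{1}{294557} + \frac{1}{12 \left(-974\right) + 580765}} = \frac{1}{\frac{1}{294557} + \frac{1}{-11688 + 580765}} = \frac{1}{\frac{1}{294557} + \frac{1}{569077}} = \frac{1}{\frac{863634}{167625613889}} = \frac{167625613889}{863634}$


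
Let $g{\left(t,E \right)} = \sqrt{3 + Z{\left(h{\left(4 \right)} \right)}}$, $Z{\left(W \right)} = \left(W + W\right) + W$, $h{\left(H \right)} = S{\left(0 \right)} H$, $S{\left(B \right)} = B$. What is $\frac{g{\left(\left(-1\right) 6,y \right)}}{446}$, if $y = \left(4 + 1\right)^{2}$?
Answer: $\frac{\sqrt{3}}{446} \approx 0.0038835$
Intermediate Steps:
$h{\left(H \right)} = 0$ ($h{\left(H \right)} = 0 H = 0$)
$y = 25$ ($y = 5^{2} = 25$)
$Z{\left(W \right)} = 3 W$ ($Z{\left(W \right)} = 2 W + W = 3 W$)
$g{\left(t,E \right)} = \sqrt{3}$ ($g{\left(t,E \right)} = \sqrt{3 + 3 \cdot 0} = \sqrt{3 + 0} = \sqrt{3}$)
$\frac{g{\left(\left(-1\right) 6,y \right)}}{446} = \frac{\sqrt{3}}{446}$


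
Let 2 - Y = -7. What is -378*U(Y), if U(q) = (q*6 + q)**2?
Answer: -1500282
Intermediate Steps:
Y = 9 (Y = 2 - 1*(-7) = 2 + 7 = 9)
U(q) = 49*q**2 (U(q) = (6*q + q)**2 = (7*q)**2 = 49*q**2)
-378*U(Y) = -18522*9**2 = -18522*81 = -378*3969 = -1500282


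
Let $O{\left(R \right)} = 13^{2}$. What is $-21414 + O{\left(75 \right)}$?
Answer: $-21245$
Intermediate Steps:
$O{\left(R \right)} = 169$
$-21414 + O{\left(75 \right)} = -21414 + 169 = -21245$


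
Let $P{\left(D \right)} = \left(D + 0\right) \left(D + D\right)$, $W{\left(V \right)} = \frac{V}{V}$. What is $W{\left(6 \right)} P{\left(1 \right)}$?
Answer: $2$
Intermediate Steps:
$W{\left(V \right)} = 1$
$P{\left(D \right)} = 2 D^{2}$ ($P{\left(D \right)} = D 2 D = 2 D^{2}$)
$W{\left(6 \right)} P{\left(1 \right)} = 1 \cdot 2 \cdot 1^{2} = 1 \cdot 2 \cdot 1 = 1 \cdot 2 = 2$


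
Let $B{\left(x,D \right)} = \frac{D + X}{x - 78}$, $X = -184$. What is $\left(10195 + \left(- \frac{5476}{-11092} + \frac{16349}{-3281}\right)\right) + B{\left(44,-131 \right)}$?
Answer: $\frac{185599459429}{18196426} \approx 10200.0$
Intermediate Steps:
$B{\left(x,D \right)} = \frac{-184 + D}{-78 + x}$ ($B{\left(x,D \right)} = \frac{D - 184}{x - 78} = \frac{-184 + D}{-78 + x}$)
$\left(10195 + \left(- \frac{5476}{-11092} + \frac{16349}{-3281}\right)\right) + B{\left(44,-131 \right)} = \left(10195 + \left(- \frac{5476}{-11092} + \frac{16349}{-3281}\right)\right) + \frac{-184 - 131}{-78 + 44} = \left(10195 + \left(\left(-5476\right) \left(- \frac{1}{11092}\right) + 16349 \left(- \frac{1}{3281}\right)\right)\right) + \frac{1}{-34} \left(-315\right) = \left(10195 + \left(\frac{1369}{2773} - \frac{16349}{3281}\right)\right) - - \frac{315}{34} = \left(10195 - \frac{40844088}{9098213}\right) + \frac{315}{34} = \frac{92715437447}{9098213} + \frac{315}{34} = \frac{185599459429}{18196426}$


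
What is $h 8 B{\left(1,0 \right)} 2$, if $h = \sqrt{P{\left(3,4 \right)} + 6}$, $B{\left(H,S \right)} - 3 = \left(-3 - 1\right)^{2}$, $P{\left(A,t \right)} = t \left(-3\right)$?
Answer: $304 i \sqrt{6} \approx 744.64 i$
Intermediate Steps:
$P{\left(A,t \right)} = - 3 t$
$B{\left(H,S \right)} = 19$ ($B{\left(H,S \right)} = 3 + \left(-3 - 1\right)^{2} = 3 + \left(-4\right)^{2} = 3 + 16 = 19$)
$h = i \sqrt{6}$ ($h = \sqrt{\left(-3\right) 4 + 6} = \sqrt{-12 + 6} = \sqrt{-6} = i \sqrt{6} \approx 2.4495 i$)
$h 8 B{\left(1,0 \right)} 2 = i \sqrt{6} \cdot 8 \cdot 19 \cdot 2 = i \sqrt{6} \cdot 152 \cdot 2 = i \sqrt{6} \cdot 304 = 304 i \sqrt{6}$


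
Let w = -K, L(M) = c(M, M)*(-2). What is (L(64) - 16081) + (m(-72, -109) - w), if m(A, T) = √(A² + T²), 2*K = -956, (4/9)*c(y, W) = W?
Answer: -16847 + √17065 ≈ -16716.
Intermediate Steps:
c(y, W) = 9*W/4
K = -478 (K = (½)*(-956) = -478)
L(M) = -9*M/2 (L(M) = (9*M/4)*(-2) = -9*M/2)
w = 478 (w = -1*(-478) = 478)
(L(64) - 16081) + (m(-72, -109) - w) = (-9/2*64 - 16081) + (√((-72)² + (-109)²) - 1*478) = (-288 - 16081) + (√(5184 + 11881) - 478) = -16369 + (√17065 - 478) = -16369 + (-478 + √17065) = -16847 + √17065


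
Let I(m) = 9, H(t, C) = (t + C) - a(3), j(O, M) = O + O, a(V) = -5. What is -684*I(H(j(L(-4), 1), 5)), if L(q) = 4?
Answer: -6156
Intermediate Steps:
j(O, M) = 2*O
H(t, C) = 5 + C + t (H(t, C) = (t + C) - 1*(-5) = (C + t) + 5 = 5 + C + t)
-684*I(H(j(L(-4), 1), 5)) = -684*9 = -6156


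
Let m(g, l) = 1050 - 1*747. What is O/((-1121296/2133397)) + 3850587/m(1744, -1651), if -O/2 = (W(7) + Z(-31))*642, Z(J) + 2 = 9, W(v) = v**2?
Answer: 1058287093767/7078181 ≈ 1.4951e+5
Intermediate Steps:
Z(J) = 7 (Z(J) = -2 + 9 = 7)
m(g, l) = 303 (m(g, l) = 1050 - 747 = 303)
O = -71904 (O = -2*(7**2 + 7)*642 = -2*(49 + 7)*642 = -112*642 = -2*35952 = -71904)
O/((-1121296/2133397)) + 3850587/m(1744, -1651) = -71904/((-1121296/2133397)) + 3850587/303 = -71904/((-1121296*1/2133397)) + 3850587*(1/303) = -71904/(-1121296/2133397) + 1283529/101 = -71904*(-2133397/1121296) + 1283529/101 = 9587486118/70081 + 1283529/101 = 1058287093767/7078181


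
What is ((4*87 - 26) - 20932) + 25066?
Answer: 4456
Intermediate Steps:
((4*87 - 26) - 20932) + 25066 = ((348 - 26) - 20932) + 25066 = (322 - 20932) + 25066 = -20610 + 25066 = 4456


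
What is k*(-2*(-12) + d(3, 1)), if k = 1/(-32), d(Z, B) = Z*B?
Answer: -27/32 ≈ -0.84375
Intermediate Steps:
d(Z, B) = B*Z
k = -1/32 ≈ -0.031250
k*(-2*(-12) + d(3, 1)) = -(-2*(-12) + 1*3)/32 = -(24 + 3)/32 = -1/32*27 = -27/32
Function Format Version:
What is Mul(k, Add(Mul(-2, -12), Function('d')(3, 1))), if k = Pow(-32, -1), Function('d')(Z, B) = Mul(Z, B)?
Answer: Rational(-27, 32) ≈ -0.84375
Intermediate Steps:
Function('d')(Z, B) = Mul(B, Z)
k = Rational(-1, 32) ≈ -0.031250
Mul(k, Add(Mul(-2, -12), Function('d')(3, 1))) = Mul(Rational(-1, 32), Add(Mul(-2, -12), Mul(1, 3))) = Mul(Rational(-1, 32), Add(24, 3)) = Mul(Rational(-1, 32), 27) = Rational(-27, 32)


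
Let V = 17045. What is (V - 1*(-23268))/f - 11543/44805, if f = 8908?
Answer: 1703398921/399122940 ≈ 4.2679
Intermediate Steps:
(V - 1*(-23268))/f - 11543/44805 = (17045 - 1*(-23268))/8908 - 11543/44805 = (17045 + 23268)*(1/8908) - 11543*1/44805 = 40313*(1/8908) - 11543/44805 = 40313/8908 - 11543/44805 = 1703398921/399122940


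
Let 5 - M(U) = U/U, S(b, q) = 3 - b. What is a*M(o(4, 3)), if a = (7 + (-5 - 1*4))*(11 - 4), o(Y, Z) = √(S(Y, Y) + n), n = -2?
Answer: -56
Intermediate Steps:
o(Y, Z) = √(1 - Y) (o(Y, Z) = √((3 - Y) - 2) = √(1 - Y))
a = -14 (a = (7 + (-5 - 4))*7 = (7 - 9)*7 = -2*7 = -14)
M(U) = 4 (M(U) = 5 - U/U = 5 - 1*1 = 5 - 1 = 4)
a*M(o(4, 3)) = -14*4 = -56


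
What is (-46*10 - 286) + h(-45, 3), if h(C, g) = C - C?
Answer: -746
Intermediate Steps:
h(C, g) = 0
(-46*10 - 286) + h(-45, 3) = (-46*10 - 286) + 0 = (-460 - 286) + 0 = -746 + 0 = -746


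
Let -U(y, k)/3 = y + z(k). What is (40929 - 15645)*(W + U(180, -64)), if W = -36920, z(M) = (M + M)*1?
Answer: -937429584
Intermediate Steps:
z(M) = 2*M (z(M) = (2*M)*1 = 2*M)
U(y, k) = -6*k - 3*y (U(y, k) = -3*(y + 2*k) = -6*k - 3*y)
(40929 - 15645)*(W + U(180, -64)) = (40929 - 15645)*(-36920 + (-6*(-64) - 3*180)) = 25284*(-36920 + (384 - 540)) = 25284*(-36920 - 156) = 25284*(-37076) = -937429584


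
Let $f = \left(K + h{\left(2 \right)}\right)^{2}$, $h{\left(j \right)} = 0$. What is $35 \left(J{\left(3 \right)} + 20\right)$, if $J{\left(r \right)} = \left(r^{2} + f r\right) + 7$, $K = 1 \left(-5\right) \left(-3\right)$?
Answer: $24885$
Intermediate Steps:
$K = 15$ ($K = \left(-5\right) \left(-3\right) = 15$)
$f = 225$ ($f = \left(15 + 0\right)^{2} = 15^{2} = 225$)
$J{\left(r \right)} = 7 + r^{2} + 225 r$ ($J{\left(r \right)} = \left(r^{2} + 225 r\right) + 7 = 7 + r^{2} + 225 r$)
$35 \left(J{\left(3 \right)} + 20\right) = 35 \left(\left(7 + 3^{2} + 225 \cdot 3\right) + 20\right) = 35 \left(\left(7 + 9 + 675\right) + 20\right) = 35 \left(691 + 20\right) = 35 \cdot 711 = 24885$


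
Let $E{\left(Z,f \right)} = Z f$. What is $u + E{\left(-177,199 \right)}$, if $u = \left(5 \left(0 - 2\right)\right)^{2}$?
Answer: $-35123$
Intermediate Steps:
$u = 100$ ($u = \left(5 \left(-2\right)\right)^{2} = \left(-10\right)^{2} = 100$)
$u + E{\left(-177,199 \right)} = 100 - 35223 = -35123$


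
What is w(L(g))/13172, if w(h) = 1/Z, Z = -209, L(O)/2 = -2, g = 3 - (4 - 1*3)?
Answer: -1/2752948 ≈ -3.6325e-7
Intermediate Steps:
g = 2 (g = 3 - (4 - 3) = 3 - 1*1 = 3 - 1 = 2)
L(O) = -4 (L(O) = 2*(-2) = -4)
w(h) = -1/209 (w(h) = 1/(-209) = -1/209)
w(L(g))/13172 = -1/209/13172 = -1/209*1/13172 = -1/2752948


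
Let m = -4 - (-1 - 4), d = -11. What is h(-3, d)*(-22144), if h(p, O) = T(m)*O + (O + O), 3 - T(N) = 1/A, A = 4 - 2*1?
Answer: 1096128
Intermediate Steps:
A = 2 (A = 4 - 2 = 2)
m = 1 (m = -4 - 1*(-5) = -4 + 5 = 1)
T(N) = 5/2 (T(N) = 3 - 1/2 = 5/2)
h(p, O) = 9*O/2 (h(p, O) = 5*O/2 + (O + O) = 5*O/2 + 2*O = 9*O/2)
h(-3, d)*(-22144) = ((9/2)*(-11))*(-22144) = -99/2*(-22144) = 1096128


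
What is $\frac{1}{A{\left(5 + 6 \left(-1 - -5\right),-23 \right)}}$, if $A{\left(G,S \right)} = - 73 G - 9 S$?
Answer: $- \frac{1}{1910} \approx -0.00052356$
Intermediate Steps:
$\frac{1}{A{\left(5 + 6 \left(-1 - -5\right),-23 \right)}} = \frac{1}{- 73 \left(5 + 6 \left(-1 - -5\right)\right) - -207} = \frac{1}{- 73 \left(5 + 6 \left(-1 + 5\right)\right) + 207} = \frac{1}{- 73 \left(5 + 6 \cdot 4\right) + 207} = \frac{1}{- 73 \left(5 + 24\right) + 207} = \frac{1}{\left(-73\right) 29 + 207} = \frac{1}{-2117 + 207} = \frac{1}{-1910} = - \frac{1}{1910}$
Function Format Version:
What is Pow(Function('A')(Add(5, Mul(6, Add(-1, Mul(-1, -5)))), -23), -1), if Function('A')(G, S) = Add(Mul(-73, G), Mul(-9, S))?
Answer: Rational(-1, 1910) ≈ -0.00052356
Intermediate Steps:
Pow(Function('A')(Add(5, Mul(6, Add(-1, Mul(-1, -5)))), -23), -1) = Pow(Add(Mul(-73, Add(5, Mul(6, Add(-1, Mul(-1, -5))))), Mul(-9, -23)), -1) = Pow(Add(Mul(-73, Add(5, Mul(6, Add(-1, 5)))), 207), -1) = Pow(Add(Mul(-73, Add(5, Mul(6, 4))), 207), -1) = Pow(Add(Mul(-73, Add(5, 24)), 207), -1) = Pow(Add(Mul(-73, 29), 207), -1) = Pow(Add(-2117, 207), -1) = Pow(-1910, -1) = Rational(-1, 1910)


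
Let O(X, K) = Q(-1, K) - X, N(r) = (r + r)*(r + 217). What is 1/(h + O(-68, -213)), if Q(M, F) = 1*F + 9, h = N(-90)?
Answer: -1/22996 ≈ -4.3486e-5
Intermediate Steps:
N(r) = 2*r*(217 + r) (N(r) = (2*r)*(217 + r) = 2*r*(217 + r))
h = -22860 (h = 2*(-90)*(217 - 90) = 2*(-90)*127 = -22860)
Q(M, F) = 9 + F (Q(M, F) = F + 9 = 9 + F)
O(X, K) = 9 + K - X (O(X, K) = (9 + K) - X = 9 + K - X)
1/(h + O(-68, -213)) = 1/(-22860 + (9 - 213 - 1*(-68))) = 1/(-22860 + (9 - 213 + 68)) = 1/(-22860 - 136) = 1/(-22996) = -1/22996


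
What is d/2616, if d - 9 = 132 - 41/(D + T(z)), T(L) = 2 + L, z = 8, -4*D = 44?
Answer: 91/1308 ≈ 0.069572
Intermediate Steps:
D = -11 (D = -1/4*44 = -11)
d = 182 (d = 9 + (132 - 41/(-11 + (2 + 8))) = 9 + (132 - 41/(-11 + 10)) = 9 + (132 - 41/(-1)) = 9 + (132 - 1*(-41)) = 9 + (132 + 41) = 9 + 173 = 182)
d/2616 = 182/2616 = 182*(1/2616) = 91/1308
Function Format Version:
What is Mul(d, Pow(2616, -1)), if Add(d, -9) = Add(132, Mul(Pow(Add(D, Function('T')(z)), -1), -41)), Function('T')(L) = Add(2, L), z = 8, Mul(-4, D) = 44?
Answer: Rational(91, 1308) ≈ 0.069572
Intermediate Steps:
D = -11 (D = Mul(Rational(-1, 4), 44) = -11)
d = 182 (d = Add(9, Add(132, Mul(Pow(Add(-11, Add(2, 8)), -1), -41))) = Add(9, Add(132, Mul(Pow(Add(-11, 10), -1), -41))) = Add(9, Add(132, Mul(Pow(-1, -1), -41))) = Add(9, Add(132, Mul(-1, -41))) = Add(9, Add(132, 41)) = Add(9, 173) = 182)
Mul(d, Pow(2616, -1)) = Mul(182, Pow(2616, -1)) = Mul(182, Rational(1, 2616)) = Rational(91, 1308)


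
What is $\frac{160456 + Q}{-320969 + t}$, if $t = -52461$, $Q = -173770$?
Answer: $\frac{6657}{186715} \approx 0.035653$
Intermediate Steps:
$\frac{160456 + Q}{-320969 + t} = \frac{160456 - 173770}{-320969 - 52461} = - \frac{13314}{-373430} = \left(-13314\right) \left(- \frac{1}{373430}\right) = \frac{6657}{186715}$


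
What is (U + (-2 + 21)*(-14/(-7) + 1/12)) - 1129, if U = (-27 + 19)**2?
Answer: -12305/12 ≈ -1025.4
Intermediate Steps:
U = 64 (U = (-8)**2 = 64)
(U + (-2 + 21)*(-14/(-7) + 1/12)) - 1129 = (64 + (-2 + 21)*(-14/(-7) + 1/12)) - 1129 = (64 + 19*(-14*(-1/7) + 1*(1/12))) - 1129 = (64 + 19*(2 + 1/12)) - 1129 = (64 + 19*(25/12)) - 1129 = (64 + 475/12) - 1129 = 1243/12 - 1129 = -12305/12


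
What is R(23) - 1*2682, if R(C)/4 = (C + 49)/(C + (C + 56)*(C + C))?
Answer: -3269262/1219 ≈ -2681.9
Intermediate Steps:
R(C) = 4*(49 + C)/(C + 2*C*(56 + C)) (R(C) = 4*((C + 49)/(C + (C + 56)*(C + C))) = 4*((49 + C)/(C + (56 + C)*(2*C))) = 4*((49 + C)/(C + 2*C*(56 + C))) = 4*(49 + C)/(C + 2*C*(56 + C)))
R(23) - 1*2682 = 4*(49 + 23)/(23*(113 + 2*23)) - 1*2682 = 4*(1/23)*72/(113 + 46) - 2682 = 4*(1/23)*72/159 - 2682 = 4*(1/23)*(1/159)*72 - 2682 = 96/1219 - 2682 = -3269262/1219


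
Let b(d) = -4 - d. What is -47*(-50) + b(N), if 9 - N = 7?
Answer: 2344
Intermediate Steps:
N = 2 (N = 9 - 1*7 = 9 - 7 = 2)
-47*(-50) + b(N) = -47*(-50) + (-4 - 1*2) = 2350 + (-4 - 2) = 2350 - 6 = 2344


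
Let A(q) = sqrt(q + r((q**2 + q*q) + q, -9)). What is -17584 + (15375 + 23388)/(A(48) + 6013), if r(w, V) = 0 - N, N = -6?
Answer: -635536044241/36156115 - 116289*sqrt(6)/36156115 ≈ -17578.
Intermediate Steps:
r(w, V) = 6 (r(w, V) = 0 - 1*(-6) = 0 + 6 = 6)
A(q) = sqrt(6 + q) (A(q) = sqrt(q + 6) = sqrt(6 + q))
-17584 + (15375 + 23388)/(A(48) + 6013) = -17584 + (15375 + 23388)/(sqrt(6 + 48) + 6013) = -17584 + 38763/(sqrt(54) + 6013) = -17584 + 38763/(3*sqrt(6) + 6013) = -17584 + 38763/(6013 + 3*sqrt(6))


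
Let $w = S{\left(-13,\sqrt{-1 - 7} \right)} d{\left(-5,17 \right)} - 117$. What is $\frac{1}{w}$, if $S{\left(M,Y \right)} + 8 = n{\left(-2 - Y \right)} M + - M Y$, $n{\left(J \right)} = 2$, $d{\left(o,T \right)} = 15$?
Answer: $- \frac{209}{232443} - \frac{130 i \sqrt{2}}{232443} \approx -0.00089915 - 0.00079094 i$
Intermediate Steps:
$S{\left(M,Y \right)} = -8 + 2 M - M Y$ ($S{\left(M,Y \right)} = -8 + \left(2 M + - M Y\right) = -8 - \left(- 2 M + M Y\right) = -8 + 2 M - M Y$)
$w = -627 + 390 i \sqrt{2}$ ($w = \left(-8 + 2 \left(-13\right) - - 13 \sqrt{-1 - 7}\right) 15 - 117 = \left(-8 - 26 - - 13 \sqrt{-8}\right) 15 - 117 = \left(-8 - 26 - - 13 \cdot 2 i \sqrt{2}\right) 15 - 117 = \left(-8 - 26 + 26 i \sqrt{2}\right) 15 - 117 = \left(-34 + 26 i \sqrt{2}\right) 15 - 117 = \left(-510 + 390 i \sqrt{2}\right) - 117 = -627 + 390 i \sqrt{2} \approx -627.0 + 551.54 i$)
$\frac{1}{w} = \frac{1}{-627 + 390 i \sqrt{2}}$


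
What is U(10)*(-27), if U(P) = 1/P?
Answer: -27/10 ≈ -2.7000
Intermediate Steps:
U(10)*(-27) = -27/10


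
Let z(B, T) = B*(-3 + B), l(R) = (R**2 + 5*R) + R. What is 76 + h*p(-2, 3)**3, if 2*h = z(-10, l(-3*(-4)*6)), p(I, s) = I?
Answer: -444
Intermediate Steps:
l(R) = R**2 + 6*R
h = 65 (h = (-10*(-3 - 10))/2 = (-10*(-13))/2 = (1/2)*130 = 65)
76 + h*p(-2, 3)**3 = 76 + 65*(-2)**3 = 76 + 65*(-8) = 76 - 520 = -444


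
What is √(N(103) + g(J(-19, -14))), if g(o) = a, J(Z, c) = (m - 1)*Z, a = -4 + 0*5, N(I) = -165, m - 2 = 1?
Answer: 13*I ≈ 13.0*I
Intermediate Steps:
m = 3 (m = 2 + 1 = 3)
a = -4 (a = -4 + 0 = -4)
J(Z, c) = 2*Z (J(Z, c) = (3 - 1)*Z = 2*Z)
g(o) = -4
√(N(103) + g(J(-19, -14))) = √(-165 - 4) = √(-169) = 13*I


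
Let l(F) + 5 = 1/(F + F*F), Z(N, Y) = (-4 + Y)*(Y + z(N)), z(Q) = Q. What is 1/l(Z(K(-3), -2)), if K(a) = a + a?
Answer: -2352/11759 ≈ -0.20002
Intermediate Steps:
K(a) = 2*a
Z(N, Y) = (-4 + Y)*(N + Y) (Z(N, Y) = (-4 + Y)*(Y + N) = (-4 + Y)*(N + Y))
l(F) = -5 + 1/(F + F²) (l(F) = -5 + 1/(F + F*F) = -5 + 1/(F + F²))
1/l(Z(K(-3), -2)) = 1/((1 - 5*((-2)² - 8*(-3) - 4*(-2) + (2*(-3))*(-2)) - 5*((-2)² - 8*(-3) - 4*(-2) + (2*(-3))*(-2))²)/(((-2)² - 8*(-3) - 4*(-2) + (2*(-3))*(-2))*(1 + ((-2)² - 8*(-3) - 4*(-2) + (2*(-3))*(-2))))) = 1/((1 - 5*(4 - 4*(-6) + 8 - 6*(-2)) - 5*(4 - 4*(-6) + 8 - 6*(-2))²)/((4 - 4*(-6) + 8 - 6*(-2))*(1 + (4 - 4*(-6) + 8 - 6*(-2))))) = 1/((1 - 5*(4 + 24 + 8 + 12) - 5*(4 + 24 + 8 + 12)²)/((4 + 24 + 8 + 12)*(1 + (4 + 24 + 8 + 12)))) = 1/((1 - 5*48 - 5*48²)/(48*(1 + 48))) = 1/((1/48)*(1 - 240 - 5*2304)/49) = 1/((1/48)*(1/49)*(1 - 240 - 11520)) = 1/((1/48)*(1/49)*(-11759)) = 1/(-11759/2352) = -2352/11759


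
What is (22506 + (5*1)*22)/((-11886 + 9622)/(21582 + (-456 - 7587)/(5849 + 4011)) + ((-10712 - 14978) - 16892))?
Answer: -2406234713916/4530533207327 ≈ -0.53112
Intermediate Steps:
(22506 + (5*1)*22)/((-11886 + 9622)/(21582 + (-456 - 7587)/(5849 + 4011)) + ((-10712 - 14978) - 16892)) = (22506 + 5*22)/(-2264/(21582 - 8043/9860) + (-25690 - 16892)) = (22506 + 110)/(-2264/(21582 - 8043*1/9860) - 42582) = 22616/(-2264/(21582 - 8043/9860) - 42582) = 22616/(-2264/212790477/9860 - 42582) = 22616/(-2264*9860/212790477 - 42582) = 22616/(-22323040/212790477 - 42582) = 22616/(-9061066414654/212790477) = 22616*(-212790477/9061066414654) = -2406234713916/4530533207327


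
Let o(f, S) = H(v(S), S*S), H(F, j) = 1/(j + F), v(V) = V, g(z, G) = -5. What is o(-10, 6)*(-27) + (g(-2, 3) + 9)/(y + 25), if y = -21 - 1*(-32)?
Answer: -67/126 ≈ -0.53175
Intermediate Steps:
y = 11 (y = -21 + 32 = 11)
H(F, j) = 1/(F + j)
o(f, S) = 1/(S + S²) (o(f, S) = 1/(S + S*S) = 1/(S + S²))
o(-10, 6)*(-27) + (g(-2, 3) + 9)/(y + 25) = (1/(6*(1 + 6)))*(-27) + (-5 + 9)/(11 + 25) = ((⅙)/7)*(-27) + 4/36 = ((⅙)*(⅐))*(-27) + 4*(1/36) = (1/42)*(-27) + ⅑ = -9/14 + ⅑ = -67/126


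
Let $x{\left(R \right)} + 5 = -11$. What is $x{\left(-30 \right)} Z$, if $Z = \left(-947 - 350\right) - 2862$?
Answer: $66544$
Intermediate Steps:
$Z = -4159$ ($Z = -1297 - 2862 = -4159$)
$x{\left(R \right)} = -16$ ($x{\left(R \right)} = -5 - 11 = -16$)
$x{\left(-30 \right)} Z = \left(-16\right) \left(-4159\right) = 66544$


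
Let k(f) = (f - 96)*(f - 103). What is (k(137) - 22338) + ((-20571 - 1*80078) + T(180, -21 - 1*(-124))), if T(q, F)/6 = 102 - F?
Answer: -121599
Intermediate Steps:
T(q, F) = 612 - 6*F (T(q, F) = 6*(102 - F) = 612 - 6*F)
k(f) = (-103 + f)*(-96 + f) (k(f) = (-96 + f)*(-103 + f) = (-103 + f)*(-96 + f))
(k(137) - 22338) + ((-20571 - 1*80078) + T(180, -21 - 1*(-124))) = ((9888 + 137² - 199*137) - 22338) + ((-20571 - 1*80078) + (612 - 6*(-21 - 1*(-124)))) = ((9888 + 18769 - 27263) - 22338) + ((-20571 - 80078) + (612 - 6*(-21 + 124))) = (1394 - 22338) + (-100649 + (612 - 6*103)) = -20944 + (-100649 + (612 - 618)) = -20944 + (-100649 - 6) = -20944 - 100655 = -121599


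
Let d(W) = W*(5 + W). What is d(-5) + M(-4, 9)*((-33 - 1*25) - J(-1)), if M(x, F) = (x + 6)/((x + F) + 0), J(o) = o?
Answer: -114/5 ≈ -22.800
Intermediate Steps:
M(x, F) = (6 + x)/(F + x) (M(x, F) = (6 + x)/((F + x) + 0) = (6 + x)/(F + x))
d(-5) + M(-4, 9)*((-33 - 1*25) - J(-1)) = -5*(5 - 5) + ((6 - 4)/(9 - 4))*((-33 - 1*25) - 1*(-1)) = -5*0 + (2/5)*((-33 - 25) + 1) = 0 + ((1/5)*2)*(-58 + 1) = 0 + (2/5)*(-57) = 0 - 114/5 = -114/5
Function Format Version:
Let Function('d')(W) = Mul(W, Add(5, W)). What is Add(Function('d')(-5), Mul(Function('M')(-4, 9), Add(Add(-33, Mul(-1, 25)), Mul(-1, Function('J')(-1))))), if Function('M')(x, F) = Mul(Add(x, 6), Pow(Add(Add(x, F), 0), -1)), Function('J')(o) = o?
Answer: Rational(-114, 5) ≈ -22.800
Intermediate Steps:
Function('M')(x, F) = Mul(Pow(Add(F, x), -1), Add(6, x)) (Function('M')(x, F) = Mul(Add(6, x), Pow(Add(Add(F, x), 0), -1)) = Mul(Add(6, x), Pow(Add(F, x), -1)) = Mul(Pow(Add(F, x), -1), Add(6, x)))
Add(Function('d')(-5), Mul(Function('M')(-4, 9), Add(Add(-33, Mul(-1, 25)), Mul(-1, Function('J')(-1))))) = Add(Mul(-5, Add(5, -5)), Mul(Mul(Pow(Add(9, -4), -1), Add(6, -4)), Add(Add(-33, Mul(-1, 25)), Mul(-1, -1)))) = Add(Mul(-5, 0), Mul(Mul(Pow(5, -1), 2), Add(Add(-33, -25), 1))) = Add(0, Mul(Mul(Rational(1, 5), 2), Add(-58, 1))) = Add(0, Mul(Rational(2, 5), -57)) = Add(0, Rational(-114, 5)) = Rational(-114, 5)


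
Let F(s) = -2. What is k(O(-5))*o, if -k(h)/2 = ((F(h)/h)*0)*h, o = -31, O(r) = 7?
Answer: 0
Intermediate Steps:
k(h) = 0 (k(h) = -2*-2/h*0*h = -0*h = -2*0 = 0)
k(O(-5))*o = 0*(-31) = 0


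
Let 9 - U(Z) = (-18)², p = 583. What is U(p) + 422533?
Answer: 422218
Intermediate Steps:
U(Z) = -315 (U(Z) = 9 - 1*(-18)² = 9 - 1*324 = 9 - 324 = -315)
U(p) + 422533 = -315 + 422533 = 422218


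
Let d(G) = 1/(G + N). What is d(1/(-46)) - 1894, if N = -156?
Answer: -13593284/7177 ≈ -1894.0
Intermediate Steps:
d(G) = 1/(-156 + G) (d(G) = 1/(G - 156) = 1/(-156 + G))
d(1/(-46)) - 1894 = 1/(-156 + 1/(-46)) - 1894 = 1/(-156 - 1/46) - 1894 = 1/(-7177/46) - 1894 = -46/7177 - 1894 = -13593284/7177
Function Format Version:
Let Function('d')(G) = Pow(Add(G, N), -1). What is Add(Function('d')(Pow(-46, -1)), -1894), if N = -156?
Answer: Rational(-13593284, 7177) ≈ -1894.0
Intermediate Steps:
Function('d')(G) = Pow(Add(-156, G), -1) (Function('d')(G) = Pow(Add(G, -156), -1) = Pow(Add(-156, G), -1))
Add(Function('d')(Pow(-46, -1)), -1894) = Add(Pow(Add(-156, Pow(-46, -1)), -1), -1894) = Add(Pow(Add(-156, Rational(-1, 46)), -1), -1894) = Add(Pow(Rational(-7177, 46), -1), -1894) = Add(Rational(-46, 7177), -1894) = Rational(-13593284, 7177)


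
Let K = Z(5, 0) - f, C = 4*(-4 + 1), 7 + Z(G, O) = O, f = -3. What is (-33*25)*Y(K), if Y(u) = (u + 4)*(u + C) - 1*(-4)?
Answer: -3300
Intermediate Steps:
Z(G, O) = -7 + O
C = -12 (C = 4*(-3) = -12)
K = -4 (K = (-7 + 0) - 1*(-3) = -7 + 3 = -4)
Y(u) = 4 + (-12 + u)*(4 + u) (Y(u) = (u + 4)*(u - 12) - 1*(-4) = (4 + u)*(-12 + u) + 4 = (-12 + u)*(4 + u) + 4 = 4 + (-12 + u)*(4 + u))
(-33*25)*Y(K) = (-33*25)*(-44 + (-4)² - 8*(-4)) = -825*(-44 + 16 + 32) = -825*4 = -3300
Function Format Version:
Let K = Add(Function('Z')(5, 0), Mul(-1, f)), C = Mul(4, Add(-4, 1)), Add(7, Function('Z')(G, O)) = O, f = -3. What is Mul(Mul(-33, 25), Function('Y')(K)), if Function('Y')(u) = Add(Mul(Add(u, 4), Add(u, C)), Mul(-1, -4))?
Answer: -3300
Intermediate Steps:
Function('Z')(G, O) = Add(-7, O)
C = -12 (C = Mul(4, -3) = -12)
K = -4 (K = Add(Add(-7, 0), Mul(-1, -3)) = Add(-7, 3) = -4)
Function('Y')(u) = Add(4, Mul(Add(-12, u), Add(4, u))) (Function('Y')(u) = Add(Mul(Add(u, 4), Add(u, -12)), Mul(-1, -4)) = Add(Mul(Add(4, u), Add(-12, u)), 4) = Add(Mul(Add(-12, u), Add(4, u)), 4) = Add(4, Mul(Add(-12, u), Add(4, u))))
Mul(Mul(-33, 25), Function('Y')(K)) = Mul(Mul(-33, 25), Add(-44, Pow(-4, 2), Mul(-8, -4))) = Mul(-825, Add(-44, 16, 32)) = Mul(-825, 4) = -3300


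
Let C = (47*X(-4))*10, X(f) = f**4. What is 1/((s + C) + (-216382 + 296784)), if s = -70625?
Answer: 1/130097 ≈ 7.6866e-6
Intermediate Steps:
C = 120320 (C = (47*(-4)**4)*10 = (47*256)*10 = 12032*10 = 120320)
1/((s + C) + (-216382 + 296784)) = 1/((-70625 + 120320) + (-216382 + 296784)) = 1/(49695 + 80402) = 1/130097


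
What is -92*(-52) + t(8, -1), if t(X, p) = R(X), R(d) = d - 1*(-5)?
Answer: 4797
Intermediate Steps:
R(d) = 5 + d (R(d) = d + 5 = 5 + d)
t(X, p) = 5 + X
-92*(-52) + t(8, -1) = -92*(-52) + (5 + 8) = 4784 + 13 = 4797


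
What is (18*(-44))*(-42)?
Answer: 33264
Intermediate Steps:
(18*(-44))*(-42) = -792*(-42) = 33264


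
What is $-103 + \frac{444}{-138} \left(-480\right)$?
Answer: $\frac{33151}{23} \approx 1441.3$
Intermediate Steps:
$-103 + \frac{444}{-138} \left(-480\right) = -103 + 444 \left(- \frac{1}{138}\right) \left(-480\right) = -103 - - \frac{35520}{23} = -103 + \frac{35520}{23} = \frac{33151}{23}$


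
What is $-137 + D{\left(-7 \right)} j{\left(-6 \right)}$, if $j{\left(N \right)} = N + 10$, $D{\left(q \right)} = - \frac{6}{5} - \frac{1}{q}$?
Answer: $- \frac{4943}{35} \approx -141.23$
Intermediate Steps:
$D{\left(q \right)} = - \frac{6}{5} - \frac{1}{q}$ ($D{\left(q \right)} = \left(-6\right) \frac{1}{5} - \frac{1}{q} = - \frac{6}{5} - \frac{1}{q}$)
$j{\left(N \right)} = 10 + N$
$-137 + D{\left(-7 \right)} j{\left(-6 \right)} = -137 + \left(- \frac{6}{5} - \frac{1}{-7}\right) \left(10 - 6\right) = -137 + \left(- \frac{6}{5} - - \frac{1}{7}\right) 4 = -137 + \left(- \frac{6}{5} + \frac{1}{7}\right) 4 = -137 - \frac{148}{35} = - \frac{4943}{35}$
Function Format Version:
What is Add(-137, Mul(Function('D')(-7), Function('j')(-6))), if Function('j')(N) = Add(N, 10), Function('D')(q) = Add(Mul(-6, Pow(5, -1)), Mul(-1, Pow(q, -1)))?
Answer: Rational(-4943, 35) ≈ -141.23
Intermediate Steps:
Function('D')(q) = Add(Rational(-6, 5), Mul(-1, Pow(q, -1))) (Function('D')(q) = Add(Mul(-6, Rational(1, 5)), Mul(-1, Pow(q, -1))) = Add(Rational(-6, 5), Mul(-1, Pow(q, -1))))
Function('j')(N) = Add(10, N)
Add(-137, Mul(Function('D')(-7), Function('j')(-6))) = Add(-137, Mul(Add(Rational(-6, 5), Mul(-1, Pow(-7, -1))), Add(10, -6))) = Add(-137, Mul(Add(Rational(-6, 5), Mul(-1, Rational(-1, 7))), 4)) = Add(-137, Mul(Add(Rational(-6, 5), Rational(1, 7)), 4)) = Add(-137, Mul(Rational(-37, 35), 4)) = Add(-137, Rational(-148, 35)) = Rational(-4943, 35)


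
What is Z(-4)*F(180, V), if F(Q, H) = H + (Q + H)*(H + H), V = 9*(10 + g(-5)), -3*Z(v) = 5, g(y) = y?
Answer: -33825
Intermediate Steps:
Z(v) = -5/3 (Z(v) = -⅓*5 = -5/3)
V = 45 (V = 9*(10 - 5) = 9*5 = 45)
F(Q, H) = H + 2*H*(H + Q) (F(Q, H) = H + (H + Q)*(2*H) = H + 2*H*(H + Q))
Z(-4)*F(180, V) = -75*(1 + 2*45 + 2*180) = -75*(1 + 90 + 360) = -75*451 = -5/3*20295 = -33825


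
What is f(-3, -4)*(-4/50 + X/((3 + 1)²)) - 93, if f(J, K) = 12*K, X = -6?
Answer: -1779/25 ≈ -71.160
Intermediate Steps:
f(-3, -4)*(-4/50 + X/((3 + 1)²)) - 93 = (12*(-4))*(-4/50 - 6/(3 + 1)²) - 93 = -48*(-4*1/50 - 6/(4²)) - 93 = -48*(-2/25 - 6/16) - 93 = -48*(-2/25 - 6*1/16) - 93 = -48*(-2/25 - 3/8) - 93 = -48*(-91/200) - 93 = 546/25 - 93 = -1779/25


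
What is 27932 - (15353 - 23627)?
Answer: 36206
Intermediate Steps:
27932 - (15353 - 23627) = 27932 - 1*(-8274) = 27932 + 8274 = 36206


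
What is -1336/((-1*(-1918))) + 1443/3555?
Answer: -330301/1136415 ≈ -0.29065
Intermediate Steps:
-1336/((-1*(-1918))) + 1443/3555 = -1336/1918 + 1443*(1/3555) = -1336*1/1918 + 481/1185 = -668/959 + 481/1185 = -330301/1136415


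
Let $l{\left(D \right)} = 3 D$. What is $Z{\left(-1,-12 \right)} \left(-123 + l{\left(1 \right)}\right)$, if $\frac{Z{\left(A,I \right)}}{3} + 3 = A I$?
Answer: $-3240$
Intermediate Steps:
$Z{\left(A,I \right)} = -9 + 3 A I$
$Z{\left(-1,-12 \right)} \left(-123 + l{\left(1 \right)}\right) = \left(-9 + 3 \left(-1\right) \left(-12\right)\right) \left(-123 + 3 \cdot 1\right) = \left(-9 + 36\right) \left(-123 + 3\right) = 27 \left(-120\right) = -3240$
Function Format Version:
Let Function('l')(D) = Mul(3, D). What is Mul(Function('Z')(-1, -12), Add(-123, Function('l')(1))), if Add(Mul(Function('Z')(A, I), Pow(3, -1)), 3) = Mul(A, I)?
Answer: -3240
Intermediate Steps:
Function('Z')(A, I) = Add(-9, Mul(3, A, I)) (Function('Z')(A, I) = Add(-9, Mul(3, Mul(A, I))) = Add(-9, Mul(3, A, I)))
Mul(Function('Z')(-1, -12), Add(-123, Function('l')(1))) = Mul(Add(-9, Mul(3, -1, -12)), Add(-123, Mul(3, 1))) = Mul(Add(-9, 36), Add(-123, 3)) = Mul(27, -120) = -3240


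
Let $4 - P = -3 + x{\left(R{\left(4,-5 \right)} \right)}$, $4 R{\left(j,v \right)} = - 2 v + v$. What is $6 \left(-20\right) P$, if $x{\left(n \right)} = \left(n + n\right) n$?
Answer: $-465$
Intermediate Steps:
$R{\left(j,v \right)} = - \frac{v}{4}$ ($R{\left(j,v \right)} = \frac{- 2 v + v}{4} = \frac{\left(-1\right) v}{4} = - \frac{v}{4}$)
$x{\left(n \right)} = 2 n^{2}$ ($x{\left(n \right)} = 2 n n = 2 n^{2}$)
$P = \frac{31}{8}$ ($P = 4 - \left(-3 + 2 \left(\left(- \frac{1}{4}\right) \left(-5\right)\right)^{2}\right) = 4 - \left(-3 + 2 \left(\frac{5}{4}\right)^{2}\right) = 4 - \left(-3 + 2 \cdot \frac{25}{16}\right) = 4 - \left(-3 + \frac{25}{8}\right) = 4 - \frac{1}{8} = \frac{31}{8} \approx 3.875$)
$6 \left(-20\right) P = 6 \left(-20\right) \frac{31}{8} = \left(-120\right) \frac{31}{8} = -465$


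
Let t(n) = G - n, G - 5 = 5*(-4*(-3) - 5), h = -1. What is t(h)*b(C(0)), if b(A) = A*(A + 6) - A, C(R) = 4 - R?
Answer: 1476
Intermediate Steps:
G = 40 (G = 5 + 5*(-4*(-3) - 5) = 5 + 5*(12 - 5) = 5 + 5*7 = 5 + 35 = 40)
b(A) = -A + A*(6 + A) (b(A) = A*(6 + A) - A = -A + A*(6 + A))
t(n) = 40 - n
t(h)*b(C(0)) = (40 - 1*(-1))*((4 - 1*0)*(5 + (4 - 1*0))) = (40 + 1)*((4 + 0)*(5 + (4 + 0))) = 41*(4*(5 + 4)) = 41*(4*9) = 41*36 = 1476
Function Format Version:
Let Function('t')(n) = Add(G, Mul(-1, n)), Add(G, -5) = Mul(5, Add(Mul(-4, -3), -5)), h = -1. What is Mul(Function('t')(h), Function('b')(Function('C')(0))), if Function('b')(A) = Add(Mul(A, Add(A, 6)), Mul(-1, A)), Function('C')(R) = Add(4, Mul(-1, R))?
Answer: 1476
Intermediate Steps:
G = 40 (G = Add(5, Mul(5, Add(Mul(-4, -3), -5))) = Add(5, Mul(5, Add(12, -5))) = Add(5, Mul(5, 7)) = Add(5, 35) = 40)
Function('b')(A) = Add(Mul(-1, A), Mul(A, Add(6, A))) (Function('b')(A) = Add(Mul(A, Add(6, A)), Mul(-1, A)) = Add(Mul(-1, A), Mul(A, Add(6, A))))
Function('t')(n) = Add(40, Mul(-1, n))
Mul(Function('t')(h), Function('b')(Function('C')(0))) = Mul(Add(40, Mul(-1, -1)), Mul(Add(4, Mul(-1, 0)), Add(5, Add(4, Mul(-1, 0))))) = Mul(Add(40, 1), Mul(Add(4, 0), Add(5, Add(4, 0)))) = Mul(41, Mul(4, Add(5, 4))) = Mul(41, Mul(4, 9)) = Mul(41, 36) = 1476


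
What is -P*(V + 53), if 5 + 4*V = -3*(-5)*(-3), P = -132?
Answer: 5346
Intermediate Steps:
V = -25/2 (V = -5/4 + (-3*(-5)*(-3))/4 = -5/4 + (15*(-3))/4 = -5/4 + (¼)*(-45) = -5/4 - 45/4 = -25/2 ≈ -12.500)
-P*(V + 53) = -(-132)*(-25/2 + 53) = -(-132)*81/2 = -1*(-5346) = 5346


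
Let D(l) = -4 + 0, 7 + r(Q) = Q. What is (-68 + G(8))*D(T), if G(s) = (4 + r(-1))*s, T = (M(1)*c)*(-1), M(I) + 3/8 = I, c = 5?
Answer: 400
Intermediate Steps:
M(I) = -3/8 + I
T = -25/8 (T = ((-3/8 + 1)*5)*(-1) = ((5/8)*5)*(-1) = (25/8)*(-1) = -25/8 ≈ -3.1250)
r(Q) = -7 + Q
D(l) = -4
G(s) = -4*s (G(s) = (4 + (-7 - 1))*s = (4 - 8)*s = -4*s)
(-68 + G(8))*D(T) = (-68 - 4*8)*(-4) = (-68 - 32)*(-4) = -100*(-4) = 400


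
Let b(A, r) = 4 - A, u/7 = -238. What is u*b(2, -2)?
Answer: -3332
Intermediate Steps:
u = -1666 (u = 7*(-238) = -1666)
u*b(2, -2) = -1666*(4 - 1*2) = -1666*(4 - 2) = -1666*2 = -3332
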